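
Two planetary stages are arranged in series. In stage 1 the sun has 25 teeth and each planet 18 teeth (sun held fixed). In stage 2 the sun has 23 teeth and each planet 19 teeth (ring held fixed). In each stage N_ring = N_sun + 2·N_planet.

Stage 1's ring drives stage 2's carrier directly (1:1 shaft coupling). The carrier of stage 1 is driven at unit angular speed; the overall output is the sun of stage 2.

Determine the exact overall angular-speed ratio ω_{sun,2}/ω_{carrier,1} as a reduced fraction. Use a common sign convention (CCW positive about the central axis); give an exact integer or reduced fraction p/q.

Stage 1: N_ring = 25 + 2·18 = 61
Stage 1: 25(ω_s−ω_c) = −61(ω_r−ω_c),  ω_s=0, ω_c=1
Stage 1: ω_r = 1 − (25/61)(0−1) = 86/61
  ⇒ ω_r¹/ω_c¹ = 86/61
Stage 2: N_ring = 23 + 2·19 = 61
Stage 2: 23(ω_s−ω_c) = −61(ω_r−ω_c),  ω_r=0, ω_c=1
Stage 2: ω_s = 1 − (61/23)(0−1) = 84/23
  ⇒ ω_s²/ω_c² = 84/23
Coupling ω_c² = ω_r¹ ⇒ overall = 86/61 × 84/23 = 7224/1403

7224/1403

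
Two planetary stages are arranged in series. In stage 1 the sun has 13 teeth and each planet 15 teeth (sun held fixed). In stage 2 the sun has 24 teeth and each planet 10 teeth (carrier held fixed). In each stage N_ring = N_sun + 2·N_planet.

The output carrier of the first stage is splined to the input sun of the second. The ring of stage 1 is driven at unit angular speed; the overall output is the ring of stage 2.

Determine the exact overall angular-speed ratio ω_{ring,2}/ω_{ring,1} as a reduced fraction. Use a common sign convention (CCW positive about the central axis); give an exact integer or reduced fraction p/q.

-129/308

Stage 1: N_ring = 13 + 2·15 = 43
Stage 1: 13(ω_s−ω_c) = −43(ω_r−ω_c),  ω_s=0, ω_r=1
Stage 1: 13(0−ω_c) = −43(1−ω_c)  ⇒  56ω_c = 43  ⇒  ω_c = 43/56
  ⇒ ω_c¹/ω_r¹ = 43/56
Stage 2: N_ring = 24 + 2·10 = 44
Stage 2: 24(ω_s−ω_c) = −44(ω_r−ω_c),  ω_c=0, ω_s=1
Stage 2: ω_r = 0 − (24/44)(1−0) = -6/11
  ⇒ ω_r²/ω_s² = -6/11
Coupling ω_s² = ω_c¹ ⇒ overall = 43/56 × -6/11 = -129/308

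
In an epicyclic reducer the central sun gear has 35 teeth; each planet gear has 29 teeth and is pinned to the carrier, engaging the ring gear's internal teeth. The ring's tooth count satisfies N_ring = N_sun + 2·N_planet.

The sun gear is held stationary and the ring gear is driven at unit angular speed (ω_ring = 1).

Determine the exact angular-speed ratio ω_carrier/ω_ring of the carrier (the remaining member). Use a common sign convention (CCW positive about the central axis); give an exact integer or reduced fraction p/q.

N_ring = 35 + 2·29 = 93
35(ω_s−ω_c) = −93(ω_r−ω_c),  ω_s=0, ω_r=1
35(0−ω_c) = −93(1−ω_c)  ⇒  128ω_c = 93  ⇒  ω_c = 93/128
ω_c/ω_r = 93/128

93/128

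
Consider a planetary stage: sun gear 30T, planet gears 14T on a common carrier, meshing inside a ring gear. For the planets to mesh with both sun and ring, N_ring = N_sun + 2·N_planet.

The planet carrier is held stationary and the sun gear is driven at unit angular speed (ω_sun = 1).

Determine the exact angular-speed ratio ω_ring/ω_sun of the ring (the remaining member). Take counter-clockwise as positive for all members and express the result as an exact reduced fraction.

N_ring = 30 + 2·14 = 58
30(ω_s−ω_c) = −58(ω_r−ω_c),  ω_c=0, ω_s=1
ω_r = 0 − (30/58)(1−0) = -15/29
ω_r/ω_s = -15/29

-15/29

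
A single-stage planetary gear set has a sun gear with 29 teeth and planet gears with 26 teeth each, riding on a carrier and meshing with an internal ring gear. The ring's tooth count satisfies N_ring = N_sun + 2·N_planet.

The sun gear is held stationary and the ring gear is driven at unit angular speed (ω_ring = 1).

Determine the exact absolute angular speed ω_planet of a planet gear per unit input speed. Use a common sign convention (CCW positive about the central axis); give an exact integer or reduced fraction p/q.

N_ring = 29 + 2·26 = 81
29(ω_s−ω_c) = −81(ω_r−ω_c),  ω_s=0, ω_r=1
29(0−ω_c) = −81(1−ω_c)  ⇒  110ω_c = 81  ⇒  ω_c = 81/110
sun–planet: 29·(0−81/110) = −26·(ω_p−ω_c)  ⇒  ω_p−ω_c = −(29/26)·(-81/110) = 2349/2860
ω_p = 81/110 + 2349/2860 = 81/52

81/52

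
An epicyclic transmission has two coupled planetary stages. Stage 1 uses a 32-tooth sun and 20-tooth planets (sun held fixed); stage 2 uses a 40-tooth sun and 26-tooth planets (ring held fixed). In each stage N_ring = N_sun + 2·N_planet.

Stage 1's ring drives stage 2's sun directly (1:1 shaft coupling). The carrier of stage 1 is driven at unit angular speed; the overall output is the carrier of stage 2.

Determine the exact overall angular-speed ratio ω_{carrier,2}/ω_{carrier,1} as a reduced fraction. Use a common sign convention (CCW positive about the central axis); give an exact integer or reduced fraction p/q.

130/297

Stage 1: N_ring = 32 + 2·20 = 72
Stage 1: 32(ω_s−ω_c) = −72(ω_r−ω_c),  ω_s=0, ω_c=1
Stage 1: ω_r = 1 − (32/72)(0−1) = 13/9
  ⇒ ω_r¹/ω_c¹ = 13/9
Stage 2: N_ring = 40 + 2·26 = 92
Stage 2: 40(ω_s−ω_c) = −92(ω_r−ω_c),  ω_r=0, ω_s=1
Stage 2: 40(1−ω_c) = −92(0−ω_c)  ⇒  132ω_c = 40  ⇒  ω_c = 10/33
  ⇒ ω_c²/ω_s² = 10/33
Coupling ω_s² = ω_r¹ ⇒ overall = 13/9 × 10/33 = 130/297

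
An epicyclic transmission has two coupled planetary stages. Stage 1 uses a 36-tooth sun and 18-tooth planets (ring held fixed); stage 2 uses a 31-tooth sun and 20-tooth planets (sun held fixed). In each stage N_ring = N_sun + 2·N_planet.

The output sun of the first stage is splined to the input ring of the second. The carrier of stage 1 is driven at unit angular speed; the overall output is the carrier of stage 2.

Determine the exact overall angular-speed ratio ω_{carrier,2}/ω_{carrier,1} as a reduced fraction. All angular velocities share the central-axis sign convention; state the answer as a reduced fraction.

71/34

Stage 1: N_ring = 36 + 2·18 = 72
Stage 1: 36(ω_s−ω_c) = −72(ω_r−ω_c),  ω_r=0, ω_c=1
Stage 1: ω_s = 1 − (72/36)(0−1) = 3
  ⇒ ω_s¹/ω_c¹ = 3
Stage 2: N_ring = 31 + 2·20 = 71
Stage 2: 31(ω_s−ω_c) = −71(ω_r−ω_c),  ω_s=0, ω_r=1
Stage 2: 31(0−ω_c) = −71(1−ω_c)  ⇒  102ω_c = 71  ⇒  ω_c = 71/102
  ⇒ ω_c²/ω_r² = 71/102
Coupling ω_r² = ω_s¹ ⇒ overall = 3 × 71/102 = 71/34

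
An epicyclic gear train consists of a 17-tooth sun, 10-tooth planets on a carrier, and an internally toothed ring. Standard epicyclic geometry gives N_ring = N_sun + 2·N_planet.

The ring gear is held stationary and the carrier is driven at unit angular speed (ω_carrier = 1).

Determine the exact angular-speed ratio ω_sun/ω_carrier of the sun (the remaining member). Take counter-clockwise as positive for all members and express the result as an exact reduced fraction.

54/17

N_ring = 17 + 2·10 = 37
17(ω_s−ω_c) = −37(ω_r−ω_c),  ω_r=0, ω_c=1
ω_s = 1 − (37/17)(0−1) = 54/17
ω_s/ω_c = 54/17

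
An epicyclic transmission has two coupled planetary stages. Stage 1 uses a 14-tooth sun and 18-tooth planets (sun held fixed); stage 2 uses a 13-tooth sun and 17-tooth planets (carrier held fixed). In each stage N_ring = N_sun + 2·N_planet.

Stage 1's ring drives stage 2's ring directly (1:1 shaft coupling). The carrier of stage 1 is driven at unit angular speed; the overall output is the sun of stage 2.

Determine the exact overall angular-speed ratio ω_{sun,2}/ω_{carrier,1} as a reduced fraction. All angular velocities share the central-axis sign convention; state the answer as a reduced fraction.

-1504/325

Stage 1: N_ring = 14 + 2·18 = 50
Stage 1: 14(ω_s−ω_c) = −50(ω_r−ω_c),  ω_s=0, ω_c=1
Stage 1: ω_r = 1 − (14/50)(0−1) = 32/25
  ⇒ ω_r¹/ω_c¹ = 32/25
Stage 2: N_ring = 13 + 2·17 = 47
Stage 2: 13(ω_s−ω_c) = −47(ω_r−ω_c),  ω_c=0, ω_r=1
Stage 2: ω_s = 0 − (47/13)(1−0) = -47/13
  ⇒ ω_s²/ω_r² = -47/13
Coupling ω_r² = ω_r¹ ⇒ overall = 32/25 × -47/13 = -1504/325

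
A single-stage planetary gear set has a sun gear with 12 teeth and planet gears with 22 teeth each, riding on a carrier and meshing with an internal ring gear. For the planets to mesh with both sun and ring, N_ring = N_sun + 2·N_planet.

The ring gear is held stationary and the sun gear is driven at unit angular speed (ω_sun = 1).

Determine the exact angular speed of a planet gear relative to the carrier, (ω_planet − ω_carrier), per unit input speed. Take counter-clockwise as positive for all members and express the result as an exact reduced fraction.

N_ring = 12 + 2·22 = 56
12(ω_s−ω_c) = −56(ω_r−ω_c),  ω_r=0, ω_s=1
12(1−ω_c) = −56(0−ω_c)  ⇒  68ω_c = 12  ⇒  ω_c = 3/17
sun–planet: 12·(1−3/17) = −22·(ω_p−ω_c)  ⇒  ω_p−ω_c = −(12/22)·(14/17) = -84/187

-84/187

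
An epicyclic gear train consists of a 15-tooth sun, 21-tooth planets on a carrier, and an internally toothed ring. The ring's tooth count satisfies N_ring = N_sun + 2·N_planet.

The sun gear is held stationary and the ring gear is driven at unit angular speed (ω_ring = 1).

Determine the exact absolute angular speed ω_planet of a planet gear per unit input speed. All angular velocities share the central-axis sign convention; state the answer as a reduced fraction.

19/14

N_ring = 15 + 2·21 = 57
15(ω_s−ω_c) = −57(ω_r−ω_c),  ω_s=0, ω_r=1
15(0−ω_c) = −57(1−ω_c)  ⇒  72ω_c = 57  ⇒  ω_c = 19/24
sun–planet: 15·(0−19/24) = −21·(ω_p−ω_c)  ⇒  ω_p−ω_c = −(15/21)·(-19/24) = 95/168
ω_p = 19/24 + 95/168 = 19/14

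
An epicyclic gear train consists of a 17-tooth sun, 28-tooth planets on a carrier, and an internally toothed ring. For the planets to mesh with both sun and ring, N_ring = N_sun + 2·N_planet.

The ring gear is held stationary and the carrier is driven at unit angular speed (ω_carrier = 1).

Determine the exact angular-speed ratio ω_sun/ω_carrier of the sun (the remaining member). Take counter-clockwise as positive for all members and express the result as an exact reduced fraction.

N_ring = 17 + 2·28 = 73
17(ω_s−ω_c) = −73(ω_r−ω_c),  ω_r=0, ω_c=1
ω_s = 1 − (73/17)(0−1) = 90/17
ω_s/ω_c = 90/17

90/17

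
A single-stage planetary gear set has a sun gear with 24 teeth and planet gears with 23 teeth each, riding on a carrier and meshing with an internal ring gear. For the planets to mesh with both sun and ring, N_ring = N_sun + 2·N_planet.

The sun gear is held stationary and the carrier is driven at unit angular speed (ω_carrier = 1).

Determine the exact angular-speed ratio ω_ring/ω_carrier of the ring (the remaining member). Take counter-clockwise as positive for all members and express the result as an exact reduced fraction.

47/35

N_ring = 24 + 2·23 = 70
24(ω_s−ω_c) = −70(ω_r−ω_c),  ω_s=0, ω_c=1
ω_r = 1 − (24/70)(0−1) = 47/35
ω_r/ω_c = 47/35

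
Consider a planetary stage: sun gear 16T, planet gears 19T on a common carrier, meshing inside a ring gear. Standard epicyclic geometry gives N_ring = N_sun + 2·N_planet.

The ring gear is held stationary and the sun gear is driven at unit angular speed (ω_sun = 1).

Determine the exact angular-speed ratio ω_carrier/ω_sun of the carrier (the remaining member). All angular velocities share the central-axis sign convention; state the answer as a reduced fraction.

8/35

N_ring = 16 + 2·19 = 54
16(ω_s−ω_c) = −54(ω_r−ω_c),  ω_r=0, ω_s=1
16(1−ω_c) = −54(0−ω_c)  ⇒  70ω_c = 16  ⇒  ω_c = 8/35
ω_c/ω_s = 8/35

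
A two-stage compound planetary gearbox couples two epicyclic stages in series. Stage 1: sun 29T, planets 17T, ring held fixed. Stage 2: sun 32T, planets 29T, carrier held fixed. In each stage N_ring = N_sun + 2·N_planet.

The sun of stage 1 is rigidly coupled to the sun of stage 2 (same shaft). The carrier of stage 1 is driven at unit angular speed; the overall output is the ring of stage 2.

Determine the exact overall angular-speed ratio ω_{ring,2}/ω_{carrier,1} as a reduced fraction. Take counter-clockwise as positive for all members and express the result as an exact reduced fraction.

-1472/1305

Stage 1: N_ring = 29 + 2·17 = 63
Stage 1: 29(ω_s−ω_c) = −63(ω_r−ω_c),  ω_r=0, ω_c=1
Stage 1: ω_s = 1 − (63/29)(0−1) = 92/29
  ⇒ ω_s¹/ω_c¹ = 92/29
Stage 2: N_ring = 32 + 2·29 = 90
Stage 2: 32(ω_s−ω_c) = −90(ω_r−ω_c),  ω_c=0, ω_s=1
Stage 2: ω_r = 0 − (32/90)(1−0) = -16/45
  ⇒ ω_r²/ω_s² = -16/45
Coupling ω_s² = ω_s¹ ⇒ overall = 92/29 × -16/45 = -1472/1305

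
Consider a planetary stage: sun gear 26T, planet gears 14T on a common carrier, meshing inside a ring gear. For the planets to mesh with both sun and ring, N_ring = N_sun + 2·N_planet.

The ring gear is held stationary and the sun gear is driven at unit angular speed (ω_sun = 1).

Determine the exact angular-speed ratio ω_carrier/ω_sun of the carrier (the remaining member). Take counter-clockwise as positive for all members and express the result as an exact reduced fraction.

N_ring = 26 + 2·14 = 54
26(ω_s−ω_c) = −54(ω_r−ω_c),  ω_r=0, ω_s=1
26(1−ω_c) = −54(0−ω_c)  ⇒  80ω_c = 26  ⇒  ω_c = 13/40
ω_c/ω_s = 13/40

13/40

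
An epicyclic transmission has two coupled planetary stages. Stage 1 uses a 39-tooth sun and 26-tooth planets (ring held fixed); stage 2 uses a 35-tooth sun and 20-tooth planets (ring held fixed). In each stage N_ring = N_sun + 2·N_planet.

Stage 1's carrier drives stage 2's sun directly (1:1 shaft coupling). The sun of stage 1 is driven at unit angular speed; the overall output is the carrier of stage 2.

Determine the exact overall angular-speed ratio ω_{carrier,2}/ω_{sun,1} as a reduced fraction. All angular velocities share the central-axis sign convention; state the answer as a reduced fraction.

Stage 1: N_ring = 39 + 2·26 = 91
Stage 1: 39(ω_s−ω_c) = −91(ω_r−ω_c),  ω_r=0, ω_s=1
Stage 1: 39(1−ω_c) = −91(0−ω_c)  ⇒  130ω_c = 39  ⇒  ω_c = 3/10
  ⇒ ω_c¹/ω_s¹ = 3/10
Stage 2: N_ring = 35 + 2·20 = 75
Stage 2: 35(ω_s−ω_c) = −75(ω_r−ω_c),  ω_r=0, ω_s=1
Stage 2: 35(1−ω_c) = −75(0−ω_c)  ⇒  110ω_c = 35  ⇒  ω_c = 7/22
  ⇒ ω_c²/ω_s² = 7/22
Coupling ω_s² = ω_c¹ ⇒ overall = 3/10 × 7/22 = 21/220

21/220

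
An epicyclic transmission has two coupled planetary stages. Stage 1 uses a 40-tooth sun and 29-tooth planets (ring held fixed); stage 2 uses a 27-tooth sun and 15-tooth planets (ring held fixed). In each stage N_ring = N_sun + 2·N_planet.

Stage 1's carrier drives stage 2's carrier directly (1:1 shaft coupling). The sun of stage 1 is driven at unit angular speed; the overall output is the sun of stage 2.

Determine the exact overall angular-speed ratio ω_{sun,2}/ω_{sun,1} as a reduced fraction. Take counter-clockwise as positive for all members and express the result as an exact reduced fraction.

560/621

Stage 1: N_ring = 40 + 2·29 = 98
Stage 1: 40(ω_s−ω_c) = −98(ω_r−ω_c),  ω_r=0, ω_s=1
Stage 1: 40(1−ω_c) = −98(0−ω_c)  ⇒  138ω_c = 40  ⇒  ω_c = 20/69
  ⇒ ω_c¹/ω_s¹ = 20/69
Stage 2: N_ring = 27 + 2·15 = 57
Stage 2: 27(ω_s−ω_c) = −57(ω_r−ω_c),  ω_r=0, ω_c=1
Stage 2: ω_s = 1 − (57/27)(0−1) = 28/9
  ⇒ ω_s²/ω_c² = 28/9
Coupling ω_c² = ω_c¹ ⇒ overall = 20/69 × 28/9 = 560/621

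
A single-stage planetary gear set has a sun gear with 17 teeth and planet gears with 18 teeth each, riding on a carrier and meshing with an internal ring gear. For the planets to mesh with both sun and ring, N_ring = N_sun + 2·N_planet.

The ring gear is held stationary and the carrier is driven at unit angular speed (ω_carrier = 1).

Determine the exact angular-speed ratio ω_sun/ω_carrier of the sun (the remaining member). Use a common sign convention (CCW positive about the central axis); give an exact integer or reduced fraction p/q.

70/17

N_ring = 17 + 2·18 = 53
17(ω_s−ω_c) = −53(ω_r−ω_c),  ω_r=0, ω_c=1
ω_s = 1 − (53/17)(0−1) = 70/17
ω_s/ω_c = 70/17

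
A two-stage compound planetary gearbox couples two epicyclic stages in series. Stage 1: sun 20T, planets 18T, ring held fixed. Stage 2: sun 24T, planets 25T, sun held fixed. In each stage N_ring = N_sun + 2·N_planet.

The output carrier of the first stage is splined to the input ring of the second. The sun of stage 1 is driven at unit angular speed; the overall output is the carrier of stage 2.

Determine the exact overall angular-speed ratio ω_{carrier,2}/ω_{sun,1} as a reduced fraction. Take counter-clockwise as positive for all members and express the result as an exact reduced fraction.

Stage 1: N_ring = 20 + 2·18 = 56
Stage 1: 20(ω_s−ω_c) = −56(ω_r−ω_c),  ω_r=0, ω_s=1
Stage 1: 20(1−ω_c) = −56(0−ω_c)  ⇒  76ω_c = 20  ⇒  ω_c = 5/19
  ⇒ ω_c¹/ω_s¹ = 5/19
Stage 2: N_ring = 24 + 2·25 = 74
Stage 2: 24(ω_s−ω_c) = −74(ω_r−ω_c),  ω_s=0, ω_r=1
Stage 2: 24(0−ω_c) = −74(1−ω_c)  ⇒  98ω_c = 74  ⇒  ω_c = 37/49
  ⇒ ω_c²/ω_r² = 37/49
Coupling ω_r² = ω_c¹ ⇒ overall = 5/19 × 37/49 = 185/931

185/931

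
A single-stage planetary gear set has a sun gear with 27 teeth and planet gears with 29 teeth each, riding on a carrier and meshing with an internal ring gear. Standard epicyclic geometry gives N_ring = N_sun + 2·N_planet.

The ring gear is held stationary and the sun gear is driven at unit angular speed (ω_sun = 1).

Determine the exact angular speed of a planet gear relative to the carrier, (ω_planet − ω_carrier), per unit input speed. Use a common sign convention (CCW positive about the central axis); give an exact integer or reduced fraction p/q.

N_ring = 27 + 2·29 = 85
27(ω_s−ω_c) = −85(ω_r−ω_c),  ω_r=0, ω_s=1
27(1−ω_c) = −85(0−ω_c)  ⇒  112ω_c = 27  ⇒  ω_c = 27/112
sun–planet: 27·(1−27/112) = −29·(ω_p−ω_c)  ⇒  ω_p−ω_c = −(27/29)·(85/112) = -2295/3248

-2295/3248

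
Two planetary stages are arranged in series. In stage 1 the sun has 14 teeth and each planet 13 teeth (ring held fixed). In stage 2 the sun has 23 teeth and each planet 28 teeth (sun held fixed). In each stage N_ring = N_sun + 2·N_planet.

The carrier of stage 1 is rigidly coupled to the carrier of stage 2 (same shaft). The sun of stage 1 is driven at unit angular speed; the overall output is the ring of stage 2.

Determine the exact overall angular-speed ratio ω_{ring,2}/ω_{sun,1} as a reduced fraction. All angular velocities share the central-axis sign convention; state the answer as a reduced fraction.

238/711

Stage 1: N_ring = 14 + 2·13 = 40
Stage 1: 14(ω_s−ω_c) = −40(ω_r−ω_c),  ω_r=0, ω_s=1
Stage 1: 14(1−ω_c) = −40(0−ω_c)  ⇒  54ω_c = 14  ⇒  ω_c = 7/27
  ⇒ ω_c¹/ω_s¹ = 7/27
Stage 2: N_ring = 23 + 2·28 = 79
Stage 2: 23(ω_s−ω_c) = −79(ω_r−ω_c),  ω_s=0, ω_c=1
Stage 2: ω_r = 1 − (23/79)(0−1) = 102/79
  ⇒ ω_r²/ω_c² = 102/79
Coupling ω_c² = ω_c¹ ⇒ overall = 7/27 × 102/79 = 238/711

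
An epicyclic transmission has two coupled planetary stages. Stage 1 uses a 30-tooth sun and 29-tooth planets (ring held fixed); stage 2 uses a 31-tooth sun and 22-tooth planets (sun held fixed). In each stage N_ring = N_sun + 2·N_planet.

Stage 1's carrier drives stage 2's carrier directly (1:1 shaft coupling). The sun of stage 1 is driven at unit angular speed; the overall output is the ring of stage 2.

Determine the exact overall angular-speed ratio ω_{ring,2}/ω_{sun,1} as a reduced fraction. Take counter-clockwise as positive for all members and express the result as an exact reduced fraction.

Stage 1: N_ring = 30 + 2·29 = 88
Stage 1: 30(ω_s−ω_c) = −88(ω_r−ω_c),  ω_r=0, ω_s=1
Stage 1: 30(1−ω_c) = −88(0−ω_c)  ⇒  118ω_c = 30  ⇒  ω_c = 15/59
  ⇒ ω_c¹/ω_s¹ = 15/59
Stage 2: N_ring = 31 + 2·22 = 75
Stage 2: 31(ω_s−ω_c) = −75(ω_r−ω_c),  ω_s=0, ω_c=1
Stage 2: ω_r = 1 − (31/75)(0−1) = 106/75
  ⇒ ω_r²/ω_c² = 106/75
Coupling ω_c² = ω_c¹ ⇒ overall = 15/59 × 106/75 = 106/295

106/295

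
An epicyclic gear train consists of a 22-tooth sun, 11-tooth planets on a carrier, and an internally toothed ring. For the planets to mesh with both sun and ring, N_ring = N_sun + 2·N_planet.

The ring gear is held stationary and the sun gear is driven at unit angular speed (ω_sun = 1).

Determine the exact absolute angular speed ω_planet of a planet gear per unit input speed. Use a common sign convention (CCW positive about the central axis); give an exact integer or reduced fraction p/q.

N_ring = 22 + 2·11 = 44
22(ω_s−ω_c) = −44(ω_r−ω_c),  ω_r=0, ω_s=1
22(1−ω_c) = −44(0−ω_c)  ⇒  66ω_c = 22  ⇒  ω_c = 1/3
sun–planet: 22·(1−1/3) = −11·(ω_p−ω_c)  ⇒  ω_p−ω_c = −(22/11)·(2/3) = -4/3
ω_p = 1/3 − 4/3 = -1

-1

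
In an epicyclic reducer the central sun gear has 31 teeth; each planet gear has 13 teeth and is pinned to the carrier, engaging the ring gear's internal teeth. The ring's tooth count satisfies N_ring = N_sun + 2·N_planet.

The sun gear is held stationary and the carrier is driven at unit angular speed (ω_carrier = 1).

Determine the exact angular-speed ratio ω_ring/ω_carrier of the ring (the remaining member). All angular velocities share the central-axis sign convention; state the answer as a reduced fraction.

88/57

N_ring = 31 + 2·13 = 57
31(ω_s−ω_c) = −57(ω_r−ω_c),  ω_s=0, ω_c=1
ω_r = 1 − (31/57)(0−1) = 88/57
ω_r/ω_c = 88/57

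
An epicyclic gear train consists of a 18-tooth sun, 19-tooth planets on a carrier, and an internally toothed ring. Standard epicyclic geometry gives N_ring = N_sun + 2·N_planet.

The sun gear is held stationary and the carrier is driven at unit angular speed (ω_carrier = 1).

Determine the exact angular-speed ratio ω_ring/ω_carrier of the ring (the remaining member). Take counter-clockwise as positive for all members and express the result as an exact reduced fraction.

N_ring = 18 + 2·19 = 56
18(ω_s−ω_c) = −56(ω_r−ω_c),  ω_s=0, ω_c=1
ω_r = 1 − (18/56)(0−1) = 37/28
ω_r/ω_c = 37/28

37/28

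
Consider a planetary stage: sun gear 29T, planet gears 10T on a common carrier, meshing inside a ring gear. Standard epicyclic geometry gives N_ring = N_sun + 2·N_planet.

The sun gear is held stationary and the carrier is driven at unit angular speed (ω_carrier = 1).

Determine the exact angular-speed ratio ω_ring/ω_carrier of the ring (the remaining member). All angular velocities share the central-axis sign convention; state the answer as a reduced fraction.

78/49

N_ring = 29 + 2·10 = 49
29(ω_s−ω_c) = −49(ω_r−ω_c),  ω_s=0, ω_c=1
ω_r = 1 − (29/49)(0−1) = 78/49
ω_r/ω_c = 78/49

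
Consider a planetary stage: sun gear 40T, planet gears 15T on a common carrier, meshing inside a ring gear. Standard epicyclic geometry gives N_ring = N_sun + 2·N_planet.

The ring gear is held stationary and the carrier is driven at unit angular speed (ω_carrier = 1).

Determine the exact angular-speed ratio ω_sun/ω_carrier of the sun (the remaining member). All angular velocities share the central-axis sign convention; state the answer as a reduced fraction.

11/4

N_ring = 40 + 2·15 = 70
40(ω_s−ω_c) = −70(ω_r−ω_c),  ω_r=0, ω_c=1
ω_s = 1 − (70/40)(0−1) = 11/4
ω_s/ω_c = 11/4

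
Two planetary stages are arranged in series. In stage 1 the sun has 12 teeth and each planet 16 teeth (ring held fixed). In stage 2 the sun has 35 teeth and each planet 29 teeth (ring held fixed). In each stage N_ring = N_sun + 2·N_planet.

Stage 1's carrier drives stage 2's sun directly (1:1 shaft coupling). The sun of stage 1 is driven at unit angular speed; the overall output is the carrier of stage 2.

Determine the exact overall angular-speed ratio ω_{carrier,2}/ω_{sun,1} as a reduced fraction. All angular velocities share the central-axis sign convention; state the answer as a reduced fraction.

Stage 1: N_ring = 12 + 2·16 = 44
Stage 1: 12(ω_s−ω_c) = −44(ω_r−ω_c),  ω_r=0, ω_s=1
Stage 1: 12(1−ω_c) = −44(0−ω_c)  ⇒  56ω_c = 12  ⇒  ω_c = 3/14
  ⇒ ω_c¹/ω_s¹ = 3/14
Stage 2: N_ring = 35 + 2·29 = 93
Stage 2: 35(ω_s−ω_c) = −93(ω_r−ω_c),  ω_r=0, ω_s=1
Stage 2: 35(1−ω_c) = −93(0−ω_c)  ⇒  128ω_c = 35  ⇒  ω_c = 35/128
  ⇒ ω_c²/ω_s² = 35/128
Coupling ω_s² = ω_c¹ ⇒ overall = 3/14 × 35/128 = 15/256

15/256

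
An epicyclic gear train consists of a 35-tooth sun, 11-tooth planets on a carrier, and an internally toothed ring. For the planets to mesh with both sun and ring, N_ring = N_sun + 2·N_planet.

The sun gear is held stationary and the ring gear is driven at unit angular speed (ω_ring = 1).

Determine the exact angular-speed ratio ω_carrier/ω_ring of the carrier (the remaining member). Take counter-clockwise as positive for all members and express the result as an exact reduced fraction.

57/92

N_ring = 35 + 2·11 = 57
35(ω_s−ω_c) = −57(ω_r−ω_c),  ω_s=0, ω_r=1
35(0−ω_c) = −57(1−ω_c)  ⇒  92ω_c = 57  ⇒  ω_c = 57/92
ω_c/ω_r = 57/92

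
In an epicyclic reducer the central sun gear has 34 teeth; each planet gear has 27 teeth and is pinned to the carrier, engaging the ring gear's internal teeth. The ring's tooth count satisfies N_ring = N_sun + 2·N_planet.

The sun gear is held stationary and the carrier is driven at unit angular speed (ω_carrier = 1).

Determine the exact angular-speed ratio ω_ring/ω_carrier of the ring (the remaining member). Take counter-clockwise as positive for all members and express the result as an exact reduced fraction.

N_ring = 34 + 2·27 = 88
34(ω_s−ω_c) = −88(ω_r−ω_c),  ω_s=0, ω_c=1
ω_r = 1 − (34/88)(0−1) = 61/44
ω_r/ω_c = 61/44

61/44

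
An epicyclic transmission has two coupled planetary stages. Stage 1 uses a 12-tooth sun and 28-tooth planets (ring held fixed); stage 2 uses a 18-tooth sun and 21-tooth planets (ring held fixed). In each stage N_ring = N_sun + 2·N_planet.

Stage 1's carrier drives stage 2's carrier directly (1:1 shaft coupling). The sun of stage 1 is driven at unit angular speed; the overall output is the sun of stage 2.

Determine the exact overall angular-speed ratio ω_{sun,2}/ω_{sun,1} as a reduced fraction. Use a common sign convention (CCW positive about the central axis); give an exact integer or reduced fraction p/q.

13/20

Stage 1: N_ring = 12 + 2·28 = 68
Stage 1: 12(ω_s−ω_c) = −68(ω_r−ω_c),  ω_r=0, ω_s=1
Stage 1: 12(1−ω_c) = −68(0−ω_c)  ⇒  80ω_c = 12  ⇒  ω_c = 3/20
  ⇒ ω_c¹/ω_s¹ = 3/20
Stage 2: N_ring = 18 + 2·21 = 60
Stage 2: 18(ω_s−ω_c) = −60(ω_r−ω_c),  ω_r=0, ω_c=1
Stage 2: ω_s = 1 − (60/18)(0−1) = 13/3
  ⇒ ω_s²/ω_c² = 13/3
Coupling ω_c² = ω_c¹ ⇒ overall = 3/20 × 13/3 = 13/20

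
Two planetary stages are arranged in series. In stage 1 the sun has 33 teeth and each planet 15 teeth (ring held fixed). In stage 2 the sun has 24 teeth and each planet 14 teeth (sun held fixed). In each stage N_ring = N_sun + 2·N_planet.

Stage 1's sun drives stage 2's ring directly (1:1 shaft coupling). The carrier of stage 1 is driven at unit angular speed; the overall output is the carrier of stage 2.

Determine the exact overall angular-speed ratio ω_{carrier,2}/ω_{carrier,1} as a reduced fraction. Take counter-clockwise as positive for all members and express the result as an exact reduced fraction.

416/209

Stage 1: N_ring = 33 + 2·15 = 63
Stage 1: 33(ω_s−ω_c) = −63(ω_r−ω_c),  ω_r=0, ω_c=1
Stage 1: ω_s = 1 − (63/33)(0−1) = 32/11
  ⇒ ω_s¹/ω_c¹ = 32/11
Stage 2: N_ring = 24 + 2·14 = 52
Stage 2: 24(ω_s−ω_c) = −52(ω_r−ω_c),  ω_s=0, ω_r=1
Stage 2: 24(0−ω_c) = −52(1−ω_c)  ⇒  76ω_c = 52  ⇒  ω_c = 13/19
  ⇒ ω_c²/ω_r² = 13/19
Coupling ω_r² = ω_s¹ ⇒ overall = 32/11 × 13/19 = 416/209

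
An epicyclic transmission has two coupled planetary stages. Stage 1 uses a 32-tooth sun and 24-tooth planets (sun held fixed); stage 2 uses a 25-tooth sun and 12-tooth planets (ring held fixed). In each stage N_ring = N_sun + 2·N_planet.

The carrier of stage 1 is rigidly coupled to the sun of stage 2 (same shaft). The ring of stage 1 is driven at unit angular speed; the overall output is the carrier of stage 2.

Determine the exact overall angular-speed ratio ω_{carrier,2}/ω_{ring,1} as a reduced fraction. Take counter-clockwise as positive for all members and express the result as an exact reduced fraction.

125/518

Stage 1: N_ring = 32 + 2·24 = 80
Stage 1: 32(ω_s−ω_c) = −80(ω_r−ω_c),  ω_s=0, ω_r=1
Stage 1: 32(0−ω_c) = −80(1−ω_c)  ⇒  112ω_c = 80  ⇒  ω_c = 5/7
  ⇒ ω_c¹/ω_r¹ = 5/7
Stage 2: N_ring = 25 + 2·12 = 49
Stage 2: 25(ω_s−ω_c) = −49(ω_r−ω_c),  ω_r=0, ω_s=1
Stage 2: 25(1−ω_c) = −49(0−ω_c)  ⇒  74ω_c = 25  ⇒  ω_c = 25/74
  ⇒ ω_c²/ω_s² = 25/74
Coupling ω_s² = ω_c¹ ⇒ overall = 5/7 × 25/74 = 125/518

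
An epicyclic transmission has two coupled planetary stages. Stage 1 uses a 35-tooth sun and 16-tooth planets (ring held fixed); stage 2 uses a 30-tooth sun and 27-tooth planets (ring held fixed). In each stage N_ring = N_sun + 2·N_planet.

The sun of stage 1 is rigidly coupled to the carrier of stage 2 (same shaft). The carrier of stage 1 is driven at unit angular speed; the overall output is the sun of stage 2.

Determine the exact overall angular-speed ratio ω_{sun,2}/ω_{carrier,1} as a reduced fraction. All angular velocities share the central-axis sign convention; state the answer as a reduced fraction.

Stage 1: N_ring = 35 + 2·16 = 67
Stage 1: 35(ω_s−ω_c) = −67(ω_r−ω_c),  ω_r=0, ω_c=1
Stage 1: ω_s = 1 − (67/35)(0−1) = 102/35
  ⇒ ω_s¹/ω_c¹ = 102/35
Stage 2: N_ring = 30 + 2·27 = 84
Stage 2: 30(ω_s−ω_c) = −84(ω_r−ω_c),  ω_r=0, ω_c=1
Stage 2: ω_s = 1 − (84/30)(0−1) = 19/5
  ⇒ ω_s²/ω_c² = 19/5
Coupling ω_c² = ω_s¹ ⇒ overall = 102/35 × 19/5 = 1938/175

1938/175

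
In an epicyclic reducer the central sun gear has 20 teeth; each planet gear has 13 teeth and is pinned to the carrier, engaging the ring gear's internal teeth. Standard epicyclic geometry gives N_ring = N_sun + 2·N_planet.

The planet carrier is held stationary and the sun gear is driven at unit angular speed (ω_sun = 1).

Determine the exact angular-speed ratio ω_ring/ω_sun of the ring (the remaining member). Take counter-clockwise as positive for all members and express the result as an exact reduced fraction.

-10/23

N_ring = 20 + 2·13 = 46
20(ω_s−ω_c) = −46(ω_r−ω_c),  ω_c=0, ω_s=1
ω_r = 0 − (20/46)(1−0) = -10/23
ω_r/ω_s = -10/23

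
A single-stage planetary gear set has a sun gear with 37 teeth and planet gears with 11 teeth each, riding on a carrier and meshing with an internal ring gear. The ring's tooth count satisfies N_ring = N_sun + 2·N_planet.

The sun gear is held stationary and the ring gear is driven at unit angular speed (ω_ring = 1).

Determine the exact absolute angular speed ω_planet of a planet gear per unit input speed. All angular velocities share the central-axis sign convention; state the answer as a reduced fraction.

59/22

N_ring = 37 + 2·11 = 59
37(ω_s−ω_c) = −59(ω_r−ω_c),  ω_s=0, ω_r=1
37(0−ω_c) = −59(1−ω_c)  ⇒  96ω_c = 59  ⇒  ω_c = 59/96
sun–planet: 37·(0−59/96) = −11·(ω_p−ω_c)  ⇒  ω_p−ω_c = −(37/11)·(-59/96) = 2183/1056
ω_p = 59/96 + 2183/1056 = 59/22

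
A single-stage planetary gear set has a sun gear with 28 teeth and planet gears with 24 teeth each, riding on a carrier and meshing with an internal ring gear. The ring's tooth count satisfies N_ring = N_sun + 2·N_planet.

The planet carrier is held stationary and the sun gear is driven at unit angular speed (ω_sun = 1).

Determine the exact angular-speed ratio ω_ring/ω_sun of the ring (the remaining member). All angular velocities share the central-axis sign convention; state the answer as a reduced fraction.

-7/19

N_ring = 28 + 2·24 = 76
28(ω_s−ω_c) = −76(ω_r−ω_c),  ω_c=0, ω_s=1
ω_r = 0 − (28/76)(1−0) = -7/19
ω_r/ω_s = -7/19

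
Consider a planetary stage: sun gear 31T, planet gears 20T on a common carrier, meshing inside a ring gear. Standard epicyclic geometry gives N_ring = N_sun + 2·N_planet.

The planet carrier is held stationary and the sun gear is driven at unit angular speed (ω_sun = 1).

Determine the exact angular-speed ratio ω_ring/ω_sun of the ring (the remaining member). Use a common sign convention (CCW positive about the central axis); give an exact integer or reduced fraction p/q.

-31/71

N_ring = 31 + 2·20 = 71
31(ω_s−ω_c) = −71(ω_r−ω_c),  ω_c=0, ω_s=1
ω_r = 0 − (31/71)(1−0) = -31/71
ω_r/ω_s = -31/71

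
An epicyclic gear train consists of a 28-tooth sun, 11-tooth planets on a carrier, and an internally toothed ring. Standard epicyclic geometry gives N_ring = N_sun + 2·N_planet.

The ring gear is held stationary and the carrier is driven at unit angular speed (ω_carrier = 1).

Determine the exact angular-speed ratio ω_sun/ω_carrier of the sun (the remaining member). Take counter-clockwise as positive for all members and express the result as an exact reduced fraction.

39/14

N_ring = 28 + 2·11 = 50
28(ω_s−ω_c) = −50(ω_r−ω_c),  ω_r=0, ω_c=1
ω_s = 1 − (50/28)(0−1) = 39/14
ω_s/ω_c = 39/14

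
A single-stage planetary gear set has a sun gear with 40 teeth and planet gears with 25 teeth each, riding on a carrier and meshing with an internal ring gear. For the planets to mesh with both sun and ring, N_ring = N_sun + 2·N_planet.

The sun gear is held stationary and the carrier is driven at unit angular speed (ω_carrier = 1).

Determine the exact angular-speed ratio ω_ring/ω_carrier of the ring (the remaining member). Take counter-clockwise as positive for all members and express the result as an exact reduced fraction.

13/9

N_ring = 40 + 2·25 = 90
40(ω_s−ω_c) = −90(ω_r−ω_c),  ω_s=0, ω_c=1
ω_r = 1 − (40/90)(0−1) = 13/9
ω_r/ω_c = 13/9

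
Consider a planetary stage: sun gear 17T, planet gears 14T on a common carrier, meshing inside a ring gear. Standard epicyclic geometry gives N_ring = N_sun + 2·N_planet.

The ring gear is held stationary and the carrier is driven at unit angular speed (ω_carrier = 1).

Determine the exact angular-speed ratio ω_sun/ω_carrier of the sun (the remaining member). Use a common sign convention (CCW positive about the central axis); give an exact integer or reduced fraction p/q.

N_ring = 17 + 2·14 = 45
17(ω_s−ω_c) = −45(ω_r−ω_c),  ω_r=0, ω_c=1
ω_s = 1 − (45/17)(0−1) = 62/17
ω_s/ω_c = 62/17

62/17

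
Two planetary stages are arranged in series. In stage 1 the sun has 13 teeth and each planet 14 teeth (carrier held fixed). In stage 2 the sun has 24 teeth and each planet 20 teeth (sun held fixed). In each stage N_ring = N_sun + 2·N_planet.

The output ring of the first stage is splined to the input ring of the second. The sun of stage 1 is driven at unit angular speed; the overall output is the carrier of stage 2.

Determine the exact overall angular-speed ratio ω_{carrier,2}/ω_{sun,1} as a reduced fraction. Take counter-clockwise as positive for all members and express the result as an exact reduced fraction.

Stage 1: N_ring = 13 + 2·14 = 41
Stage 1: 13(ω_s−ω_c) = −41(ω_r−ω_c),  ω_c=0, ω_s=1
Stage 1: ω_r = 0 − (13/41)(1−0) = -13/41
  ⇒ ω_r¹/ω_s¹ = -13/41
Stage 2: N_ring = 24 + 2·20 = 64
Stage 2: 24(ω_s−ω_c) = −64(ω_r−ω_c),  ω_s=0, ω_r=1
Stage 2: 24(0−ω_c) = −64(1−ω_c)  ⇒  88ω_c = 64  ⇒  ω_c = 8/11
  ⇒ ω_c²/ω_r² = 8/11
Coupling ω_r² = ω_r¹ ⇒ overall = -13/41 × 8/11 = -104/451

-104/451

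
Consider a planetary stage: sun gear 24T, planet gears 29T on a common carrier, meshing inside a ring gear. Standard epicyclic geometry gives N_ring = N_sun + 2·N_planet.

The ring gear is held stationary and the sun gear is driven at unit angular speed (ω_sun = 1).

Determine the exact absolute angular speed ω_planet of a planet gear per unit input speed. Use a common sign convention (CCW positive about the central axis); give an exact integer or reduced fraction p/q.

-12/29

N_ring = 24 + 2·29 = 82
24(ω_s−ω_c) = −82(ω_r−ω_c),  ω_r=0, ω_s=1
24(1−ω_c) = −82(0−ω_c)  ⇒  106ω_c = 24  ⇒  ω_c = 12/53
sun–planet: 24·(1−12/53) = −29·(ω_p−ω_c)  ⇒  ω_p−ω_c = −(24/29)·(41/53) = -984/1537
ω_p = 12/53 − 984/1537 = -12/29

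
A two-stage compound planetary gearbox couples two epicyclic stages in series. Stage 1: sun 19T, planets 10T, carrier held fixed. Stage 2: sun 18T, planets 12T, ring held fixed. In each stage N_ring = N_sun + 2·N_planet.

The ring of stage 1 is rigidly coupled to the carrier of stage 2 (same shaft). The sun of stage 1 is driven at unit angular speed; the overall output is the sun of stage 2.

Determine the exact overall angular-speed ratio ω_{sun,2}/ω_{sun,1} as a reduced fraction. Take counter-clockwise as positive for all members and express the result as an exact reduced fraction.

Stage 1: N_ring = 19 + 2·10 = 39
Stage 1: 19(ω_s−ω_c) = −39(ω_r−ω_c),  ω_c=0, ω_s=1
Stage 1: ω_r = 0 − (19/39)(1−0) = -19/39
  ⇒ ω_r¹/ω_s¹ = -19/39
Stage 2: N_ring = 18 + 2·12 = 42
Stage 2: 18(ω_s−ω_c) = −42(ω_r−ω_c),  ω_r=0, ω_c=1
Stage 2: ω_s = 1 − (42/18)(0−1) = 10/3
  ⇒ ω_s²/ω_c² = 10/3
Coupling ω_c² = ω_r¹ ⇒ overall = -19/39 × 10/3 = -190/117

-190/117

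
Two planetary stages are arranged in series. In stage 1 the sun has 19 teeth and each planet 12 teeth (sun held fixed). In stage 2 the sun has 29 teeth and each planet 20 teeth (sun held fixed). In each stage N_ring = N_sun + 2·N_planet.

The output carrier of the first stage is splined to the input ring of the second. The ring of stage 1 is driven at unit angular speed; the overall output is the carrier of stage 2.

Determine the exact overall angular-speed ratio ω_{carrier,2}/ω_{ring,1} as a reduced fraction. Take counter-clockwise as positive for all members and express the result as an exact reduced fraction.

Stage 1: N_ring = 19 + 2·12 = 43
Stage 1: 19(ω_s−ω_c) = −43(ω_r−ω_c),  ω_s=0, ω_r=1
Stage 1: 19(0−ω_c) = −43(1−ω_c)  ⇒  62ω_c = 43  ⇒  ω_c = 43/62
  ⇒ ω_c¹/ω_r¹ = 43/62
Stage 2: N_ring = 29 + 2·20 = 69
Stage 2: 29(ω_s−ω_c) = −69(ω_r−ω_c),  ω_s=0, ω_r=1
Stage 2: 29(0−ω_c) = −69(1−ω_c)  ⇒  98ω_c = 69  ⇒  ω_c = 69/98
  ⇒ ω_c²/ω_r² = 69/98
Coupling ω_r² = ω_c¹ ⇒ overall = 43/62 × 69/98 = 2967/6076

2967/6076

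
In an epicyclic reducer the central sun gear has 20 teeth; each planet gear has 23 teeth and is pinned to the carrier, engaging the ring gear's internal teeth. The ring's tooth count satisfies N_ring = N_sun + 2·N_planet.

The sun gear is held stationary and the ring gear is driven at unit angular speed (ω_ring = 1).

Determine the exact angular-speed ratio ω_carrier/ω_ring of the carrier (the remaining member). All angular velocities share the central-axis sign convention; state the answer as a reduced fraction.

33/43

N_ring = 20 + 2·23 = 66
20(ω_s−ω_c) = −66(ω_r−ω_c),  ω_s=0, ω_r=1
20(0−ω_c) = −66(1−ω_c)  ⇒  86ω_c = 66  ⇒  ω_c = 33/43
ω_c/ω_r = 33/43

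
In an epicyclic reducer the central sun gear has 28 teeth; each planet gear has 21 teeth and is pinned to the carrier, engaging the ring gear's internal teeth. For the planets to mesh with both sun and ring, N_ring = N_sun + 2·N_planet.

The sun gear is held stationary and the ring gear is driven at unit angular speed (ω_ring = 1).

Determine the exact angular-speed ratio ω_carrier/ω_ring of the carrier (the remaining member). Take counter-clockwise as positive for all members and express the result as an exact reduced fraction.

N_ring = 28 + 2·21 = 70
28(ω_s−ω_c) = −70(ω_r−ω_c),  ω_s=0, ω_r=1
28(0−ω_c) = −70(1−ω_c)  ⇒  98ω_c = 70  ⇒  ω_c = 5/7
ω_c/ω_r = 5/7

5/7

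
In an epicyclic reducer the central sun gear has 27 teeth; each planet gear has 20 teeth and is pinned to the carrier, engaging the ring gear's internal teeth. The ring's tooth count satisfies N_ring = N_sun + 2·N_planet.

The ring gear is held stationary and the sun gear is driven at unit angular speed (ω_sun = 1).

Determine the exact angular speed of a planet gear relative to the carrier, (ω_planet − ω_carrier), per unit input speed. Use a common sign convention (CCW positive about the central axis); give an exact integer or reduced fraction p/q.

-1809/1880

N_ring = 27 + 2·20 = 67
27(ω_s−ω_c) = −67(ω_r−ω_c),  ω_r=0, ω_s=1
27(1−ω_c) = −67(0−ω_c)  ⇒  94ω_c = 27  ⇒  ω_c = 27/94
sun–planet: 27·(1−27/94) = −20·(ω_p−ω_c)  ⇒  ω_p−ω_c = −(27/20)·(67/94) = -1809/1880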